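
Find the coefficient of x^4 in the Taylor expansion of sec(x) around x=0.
Expand to order 4: sec(x) = 5·x^4/24 + x^2/2 + 1 + O(x^5).
The coefficient of x^4 is 5/24.

Final answer: 5/24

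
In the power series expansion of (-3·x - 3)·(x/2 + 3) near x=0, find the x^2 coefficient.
Expand to order 2: (-3·x - 3)·(x/2 + 3) = -3·x^2/2 - 21·x/2 - 9 + O(x^3).
The coefficient of x^2 is -3/2.

Final answer: -3/2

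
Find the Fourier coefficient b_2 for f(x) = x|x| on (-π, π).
b_2 = (1/π) ∫_{-π}^{π} f(x)·sin(2x) dx.
Evaluate the integral (use parity and integration by parts as needed): b_2 = -π.

Final answer: -π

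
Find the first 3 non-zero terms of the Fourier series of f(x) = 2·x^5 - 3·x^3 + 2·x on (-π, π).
(-86·π^2 + 4·π^4 + 520)·sin(x) + (-2·π^4 - 43/2 + 13·π^2)·sin(2·x) + (-134·π^2/27 + 376/81 + 4·π^4/3)·sin(3·x)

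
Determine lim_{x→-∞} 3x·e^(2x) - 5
The product is a 0·∞ indeterminate form at x → -∞.
Rewrite the product as 3x / e^(-2x) (an ∞/∞ form) and apply L'Hôpital, or use the standard hierarchy e^(2|x|) ≫ |x| as x → -∞.
The indeterminate product → 0, so the limit = -5.

Final answer: -5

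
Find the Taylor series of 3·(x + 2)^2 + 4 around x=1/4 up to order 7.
307/16 + 27·(x - 1/4)/2 + 3·(x - 1/4)^2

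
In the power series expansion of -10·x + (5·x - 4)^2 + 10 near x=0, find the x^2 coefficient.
Expand to order 2: -10·x + (5·x - 4)^2 + 10 = 25·x^2 - 50·x + 26 + O(x^3).
The coefficient of x^2 is 25.

Final answer: 25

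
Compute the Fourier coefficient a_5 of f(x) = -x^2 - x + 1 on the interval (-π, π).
a_5 = (1/π) ∫_{-π}^{π} f(x)·cos(5x) dx.
Evaluate the integral (use parity and integration by parts as needed): a_5 = 4/25.

Final answer: 4/25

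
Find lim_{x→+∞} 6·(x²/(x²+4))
Evaluate the dominant behaviour as x → +∞; each term tends to a finite value or vanishes.
Limit = 6.

Final answer: 6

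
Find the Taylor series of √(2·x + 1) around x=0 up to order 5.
7·x^5/8 - 5·x^4/8 + x^3/2 - x^2/2 + x + 1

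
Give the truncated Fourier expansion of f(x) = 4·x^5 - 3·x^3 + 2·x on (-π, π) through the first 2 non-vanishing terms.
(-166·π^2 + 8·π^4 + 1000)·sin(x) + (-4·π^4 - 73/2 + 23·π^2)·sin(2·x)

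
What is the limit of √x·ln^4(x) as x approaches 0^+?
This is a 0·∞ indeterminate form at x → 0⁺.
Rewrite the product as ln^4(x) / x^(-1/2) and apply L'Hôpital, or use the standard hierarchy x^(-1/2) ≫ |ln x|^4 as x → 0⁺.
The indeterminate product → 0, so the limit = 0.

Final answer: 0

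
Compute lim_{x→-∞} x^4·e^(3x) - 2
The product is a 0·∞ indeterminate form at x → -∞.
Rewrite the product as x^4 / e^(-3x) (an ∞/∞ form) and apply L'Hôpital, or use the standard hierarchy e^(3|x|) ≫ |x^4| as x → -∞.
The indeterminate product → 0, so the limit = -2.

Final answer: -2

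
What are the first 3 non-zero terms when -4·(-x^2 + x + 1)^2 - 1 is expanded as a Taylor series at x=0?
4·x^2 - 8·x - 5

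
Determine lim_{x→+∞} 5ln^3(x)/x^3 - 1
The quotient is an ∞/∞ indeterminate form as x → +∞.
The polynomial denominator x^3 dominates the logarithmic numerator (any positive power of x ≫ ln^3(x) as x → ∞), so the quotient → 0.
Adding the constant: 0 - 1 = -1. Limit = -1.

Final answer: -1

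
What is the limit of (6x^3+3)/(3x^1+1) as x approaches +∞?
This is an ∞/∞ indeterminate form as x → +∞.
Divide numerator and denominator by x^3 and let the lower-order terms vanish; the numerator's degree 3 exceeds the denominator's degree 1, so the quotient diverges.
Limit = ∞.

Final answer: ∞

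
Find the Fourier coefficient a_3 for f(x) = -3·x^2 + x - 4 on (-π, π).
a_3 = (1/π) ∫_{-π}^{π} f(x)·cos(3x) dx.
Evaluate the integral (use parity and integration by parts as needed): a_3 = 4/3.

Final answer: 4/3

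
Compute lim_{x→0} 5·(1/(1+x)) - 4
Direct substitution at x = 0 gives 1.

Final answer: 1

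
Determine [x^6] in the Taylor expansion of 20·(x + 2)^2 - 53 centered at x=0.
Expand to order 6: 20·(x + 2)^2 - 53 = 20·x^2 + 80·x + 27 + O(x^7).
The coefficient of x^6 is 0.

Final answer: 0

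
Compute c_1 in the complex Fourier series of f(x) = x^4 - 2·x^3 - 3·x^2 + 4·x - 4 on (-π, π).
Compute the real Fourier coefficients first: a_1 = 60 - 8·π^2, b_1 = 32 - 4·π^2.
Then c_1 = (a_1 − i·b_1)/2 = -4·π^2 + 30 - 16·i + 2·i·π^2.

Final answer: -4·π^2 + 30 - 16·i + 2·i·π^2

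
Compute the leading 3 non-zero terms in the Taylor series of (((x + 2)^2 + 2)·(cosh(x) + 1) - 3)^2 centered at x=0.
154·x^2 + 144·x + 81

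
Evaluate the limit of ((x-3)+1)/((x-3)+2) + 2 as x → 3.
Direct substitution at x = 3 gives 5/2.

Final answer: 5/2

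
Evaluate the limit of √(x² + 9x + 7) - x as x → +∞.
This is an ∞ − ∞ indeterminate form.
Multiply and divide by the conjugate √(x²+9x + 7) + x; the x² terms cancel, leaving (9x + 7)/(√(x²+9x + 7)+x) → 9/2.
Limit = 9/2.

Final answer: 9/2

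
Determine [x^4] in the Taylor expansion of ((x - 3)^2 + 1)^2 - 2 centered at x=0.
Expand to order 4: ((x - 3)^2 + 1)^2 - 2 = x^4 - 12·x^3 + 56·x^2 - 120·x + 98 + O(x^5).
The coefficient of x^4 is 1.

Final answer: 1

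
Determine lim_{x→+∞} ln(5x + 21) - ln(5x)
This is an ∞ − ∞ indeterminate form.
Combine the logarithms: ln(5x+21) − ln(5x) = ln((5x+21)/(5x)) = ln(1 + 21/(5x)) → ln(1) = 0.
Limit = 0.

Final answer: 0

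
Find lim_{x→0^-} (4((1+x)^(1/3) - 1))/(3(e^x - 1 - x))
Both numerator and denominator → 0 as x → 0^-; this is a 0/0 indeterminate form.
Expand each to leading order near x = 0: numerator ~ 4·x/3, denominator ~ 3·x^2/2.
The limit of the ratio is -∞.

Final answer: -∞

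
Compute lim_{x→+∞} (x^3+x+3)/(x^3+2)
This is an ∞/∞ indeterminate form as x → +∞.
Divide numerator and denominator by x^3 and let the lower-order terms vanish; the leading terms give 1/1 = 1.
Limit = 1.

Final answer: 1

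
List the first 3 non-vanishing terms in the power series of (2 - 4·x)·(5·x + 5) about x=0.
-20·x^2 - 10·x + 10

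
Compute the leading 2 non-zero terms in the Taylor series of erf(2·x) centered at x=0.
-16·x^3/(3·√(π)) + 4·x/√(π)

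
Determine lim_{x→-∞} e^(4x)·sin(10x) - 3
Evaluate the dominant behaviour as x → -∞; each term tends to a finite value or vanishes.
Limit = -3.

Final answer: -3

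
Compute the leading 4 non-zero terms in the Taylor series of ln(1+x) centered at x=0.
-x^4/4 + x^3/3 - x^2/2 + x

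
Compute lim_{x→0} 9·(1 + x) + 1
Direct substitution at x = 0 gives 10.

Final answer: 10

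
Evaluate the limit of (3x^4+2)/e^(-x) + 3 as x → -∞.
The quotient is an ∞/∞ indeterminate form as x → -∞.
Compare growth rates of the dominant terms (exponentials ≫ polynomials ≫ logarithms), or apply L'Hôpital's rule; the quotient → 0.
Adding the constant: 0 + 3 = 3. Limit = 3.

Final answer: 3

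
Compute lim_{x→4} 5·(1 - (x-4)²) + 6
Direct substitution at x = 4 gives 11.

Final answer: 11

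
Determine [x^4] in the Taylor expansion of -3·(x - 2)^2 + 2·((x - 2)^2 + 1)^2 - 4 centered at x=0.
Expand to order 4: -3·(x - 2)^2 + 2·((x - 2)^2 + 1)^2 - 4 = 2·x^4 - 16·x^3 + 49·x^2 - 68·x + 34 + O(x^5).
The coefficient of x^4 is 2.

Final answer: 2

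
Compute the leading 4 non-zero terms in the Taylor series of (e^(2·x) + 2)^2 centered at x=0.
16·x^3 + 16·x^2 + 12·x + 9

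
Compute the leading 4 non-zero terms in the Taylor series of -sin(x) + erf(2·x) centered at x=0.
x^7·(1/5040 - 128/(21·√(π))) + x^5·(-1/120 + 32/(5·√(π))) + x^3·(1/6 - 16/(3·√(π))) + x·(-1 + 4/√(π))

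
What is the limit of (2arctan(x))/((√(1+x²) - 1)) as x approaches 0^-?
Both numerator and denominator → 0 as x → 0^-; this is a 0/0 indeterminate form.
Expand each to leading order near x = 0: numerator ~ 2·x, denominator ~ x^2/2.
The limit of the ratio is -∞.

Final answer: -∞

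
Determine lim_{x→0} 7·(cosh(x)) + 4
Direct substitution at x = 0 gives 11.

Final answer: 11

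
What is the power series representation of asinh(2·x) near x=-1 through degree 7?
-asinh(2) + 2·√(5)·(x + 1)/5 + 4·√(5)·(x + 1)^2/25 + 28·√(5)·(x + 1)^3/375 + 4·√(5)·(x + 1)^4/125 + 28·√(5)·(x + 1)^5/3125 - 136·√(5)·(x + 1)^6/46875 - 4328·√(5)·(x + 1)^7/546875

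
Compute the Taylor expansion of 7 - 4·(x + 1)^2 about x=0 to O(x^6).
-4·x^2 - 8·x + 3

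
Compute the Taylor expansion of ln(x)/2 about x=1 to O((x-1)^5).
(x - 1)/2 - (x - 1)^2/4 + (x - 1)^3/6 - (x - 1)^4/8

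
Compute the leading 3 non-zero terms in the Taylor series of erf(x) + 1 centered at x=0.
-2·x^3/(3·√(π)) + 2·x/√(π) + 1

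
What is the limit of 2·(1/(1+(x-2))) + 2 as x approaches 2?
Direct substitution at x = 2 gives 4.

Final answer: 4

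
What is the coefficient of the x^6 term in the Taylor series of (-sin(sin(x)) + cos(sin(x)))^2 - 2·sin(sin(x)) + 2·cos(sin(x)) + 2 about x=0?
Expand to order 6: (-sin(sin(x)) + cos(sin(x)))^2 - 2·sin(sin(x)) + 2·cos(sin(x)) + 2 = -37·x^6/360 - 23·x^5/20 + 5·x^4/12 + 7·x^3/3 - x^2 - 4·x + 5 + O(x^7).
The coefficient of x^6 is -37/360.

Final answer: -37/360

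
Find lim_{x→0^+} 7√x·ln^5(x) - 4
The product is a 0·∞ indeterminate form at x → 0⁺.
Rewrite the product as 7·ln^5(x) / x^(-1/2) and apply L'Hôpital, or use the standard hierarchy x^(-1/2) ≫ |ln x|^5 as x → 0⁺.
The indeterminate product → 0, so the limit = -4.

Final answer: -4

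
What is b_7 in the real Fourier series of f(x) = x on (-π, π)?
b_7 = (1/π) ∫_{-π}^{π} f(x)·sin(7x) dx.
Evaluate the integral (use parity and integration by parts as needed): b_7 = 2/7.

Final answer: 2/7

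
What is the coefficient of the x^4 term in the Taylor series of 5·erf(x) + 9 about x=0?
Expand to order 4: 5·erf(x) + 9 = -10·x^3/(3·√(π)) + 10·x/√(π) + 9 + O(x^5).
The coefficient of x^4 is 0.

Final answer: 0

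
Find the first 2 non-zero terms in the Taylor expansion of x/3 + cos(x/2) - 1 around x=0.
-x^2/8 + x/3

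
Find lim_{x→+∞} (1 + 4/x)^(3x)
As x → +∞: write (1 + 4/x)^(3x) = ((1 + 4/x)^x)^3 → (e^4)^3 = e^12.
Limit = e^(12).

Final answer: e^(12)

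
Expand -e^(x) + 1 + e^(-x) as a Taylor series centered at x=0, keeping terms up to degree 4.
-x^3/3 - 2·x + 1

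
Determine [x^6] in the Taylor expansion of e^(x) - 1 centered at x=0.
Expand to order 6: e^(x) - 1 = x^6/720 + x^5/120 + x^4/24 + x^3/6 + x^2/2 + x + O(x^7).
The coefficient of x^6 is 1/720.

Final answer: 1/720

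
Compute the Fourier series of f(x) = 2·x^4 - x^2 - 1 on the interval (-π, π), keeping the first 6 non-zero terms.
(100 - 16·π^2)·cos(x) + (-7 + 4·π^2)·cos(2·x) + (44/27 - 16·π^2/9)·cos(3·x) + (-5/8 + π^2)·cos(4·x) + (196/625 - 16·π^2/25)·cos(5·x) - π^2/3 - 1 + 2·π^4/5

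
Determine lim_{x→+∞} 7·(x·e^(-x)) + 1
Evaluate the dominant behaviour as x → +∞; each term tends to a finite value or vanishes.
Limit = 1.

Final answer: 1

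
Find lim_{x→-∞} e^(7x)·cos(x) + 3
Evaluate the dominant behaviour as x → -∞; each term tends to a finite value or vanishes.
Limit = 3.

Final answer: 3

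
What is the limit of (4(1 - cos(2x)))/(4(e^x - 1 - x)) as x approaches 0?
Both numerator and denominator → 0 as x → 0; this is a 0/0 indeterminate form.
Expand each to leading order near x = 0: numerator ~ 8·x^2, denominator ~ 2·x^2.
The limit of the ratio is 4.

Final answer: 4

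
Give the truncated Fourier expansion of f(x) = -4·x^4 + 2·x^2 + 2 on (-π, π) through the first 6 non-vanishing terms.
(-200 + 32·π^2)·cos(x) + (14 - 8·π^2)·cos(2·x) + (-88/27 + 32·π^2/9)·cos(3·x) + (5/4 - 2·π^2)·cos(4·x) + (-392/625 + 32·π^2/25)·cos(5·x) - 4·π^4/5 + 2 + 2·π^2/3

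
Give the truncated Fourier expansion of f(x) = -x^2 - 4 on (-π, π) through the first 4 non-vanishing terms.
4·cos(x) - cos(2·x) + 4·cos(3·x)/9 - 4 - π^2/3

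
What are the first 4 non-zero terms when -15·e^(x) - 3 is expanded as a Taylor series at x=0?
-5·x^3/2 - 15·x^2/2 - 15·x - 18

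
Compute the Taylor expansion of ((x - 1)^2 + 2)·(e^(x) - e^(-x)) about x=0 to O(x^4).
3·x^3 - 4·x^2 + 6·x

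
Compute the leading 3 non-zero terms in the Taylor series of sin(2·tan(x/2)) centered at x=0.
-x^5/40 - x^3/12 + x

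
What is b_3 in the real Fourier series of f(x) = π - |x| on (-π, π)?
b_3 = (1/π) ∫_{-π}^{π} f(x)·sin(3x) dx.
Evaluate the integral (use parity and integration by parts as needed): b_3 = 0.

Final answer: 0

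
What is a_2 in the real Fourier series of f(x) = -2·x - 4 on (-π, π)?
a_2 = (1/π) ∫_{-π}^{π} f(x)·cos(2x) dx.
Evaluate the integral (use parity and integration by parts as needed): a_2 = 0.

Final answer: 0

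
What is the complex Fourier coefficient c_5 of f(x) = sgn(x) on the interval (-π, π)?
Compute the real Fourier coefficients first: a_5 = 0, b_5 = 4/(5·π).
Then c_5 = (a_5 − i·b_5)/2 = -2·i/(5·π).

Final answer: -2·i/(5·π)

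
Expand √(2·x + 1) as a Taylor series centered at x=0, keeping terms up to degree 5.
7·x^5/8 - 5·x^4/8 + x^3/2 - x^2/2 + x + 1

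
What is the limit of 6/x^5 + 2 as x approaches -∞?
Evaluate the dominant behaviour as x → -∞; each term tends to a finite value or vanishes.
Limit = 2.

Final answer: 2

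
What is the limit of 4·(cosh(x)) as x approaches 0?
Direct substitution at x = 0 gives 4.

Final answer: 4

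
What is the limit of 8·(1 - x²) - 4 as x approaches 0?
Direct substitution at x = 0 gives 4.

Final answer: 4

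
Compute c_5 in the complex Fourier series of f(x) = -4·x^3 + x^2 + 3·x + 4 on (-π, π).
Compute the real Fourier coefficients first: a_5 = -4/25, b_5 = 198/125 - 8·π^2/5.
Then c_5 = (a_5 − i·b_5)/2 = -2/25 - 99·i/125 + 4·i·π^2/5.

Final answer: -2/25 - 99·i/125 + 4·i·π^2/5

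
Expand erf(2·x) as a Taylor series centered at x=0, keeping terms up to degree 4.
-16·x^3/(3·√(π)) + 4·x/√(π)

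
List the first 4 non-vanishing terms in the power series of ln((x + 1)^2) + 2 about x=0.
2·x^3/3 - x^2 + 2·x + 2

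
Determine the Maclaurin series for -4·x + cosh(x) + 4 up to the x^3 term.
x^2/2 - 4·x + 5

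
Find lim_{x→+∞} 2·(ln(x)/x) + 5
Evaluate the dominant behaviour as x → +∞; each term tends to a finite value or vanishes.
Limit = 5.

Final answer: 5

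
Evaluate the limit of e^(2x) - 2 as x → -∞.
Evaluate the dominant behaviour as x → -∞; each term tends to a finite value or vanishes.
Limit = -2.

Final answer: -2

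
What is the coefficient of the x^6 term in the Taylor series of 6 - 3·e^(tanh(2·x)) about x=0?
Expand to order 6: 6 - 3·e^(tanh(2·x)) = -388·x^6/15 + 12·x^5/5 + 14·x^4 + 4·x^3 - 6·x^2 - 6·x + 3 + O(x^7).
The coefficient of x^6 is -388/15.

Final answer: -388/15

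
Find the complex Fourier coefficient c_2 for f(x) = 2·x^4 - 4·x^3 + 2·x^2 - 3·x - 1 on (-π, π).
Compute the real Fourier coefficients first: a_2 = -4 + 4·π^2, b_2 = -3 + 4·π^2.
Then c_2 = (a_2 − i·b_2)/2 = -2 + 2·π^2 - 2·i·π^2 + 3·i/2.

Final answer: -2 + 2·π^2 - 2·i·π^2 + 3·i/2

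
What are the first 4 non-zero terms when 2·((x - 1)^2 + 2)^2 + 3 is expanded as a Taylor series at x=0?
-8·x^3 + 20·x^2 - 24·x + 21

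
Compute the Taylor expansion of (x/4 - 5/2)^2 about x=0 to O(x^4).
x^2/16 - 5·x/4 + 25/4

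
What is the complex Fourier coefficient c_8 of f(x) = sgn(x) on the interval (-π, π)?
Compute the real Fourier coefficients first: a_8 = 0, b_8 = 0.
Then c_8 = (a_8 − i·b_8)/2 = 0.

Final answer: 0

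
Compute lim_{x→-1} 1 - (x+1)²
Direct substitution at x = -1 gives 1.

Final answer: 1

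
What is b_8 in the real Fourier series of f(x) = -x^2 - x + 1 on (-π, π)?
b_8 = (1/π) ∫_{-π}^{π} f(x)·sin(8x) dx.
Evaluate the integral (use parity and integration by parts as needed): b_8 = 1/4.

Final answer: 1/4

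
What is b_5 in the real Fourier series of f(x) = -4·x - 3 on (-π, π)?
b_5 = (1/π) ∫_{-π}^{π} f(x)·sin(5x) dx.
Evaluate the integral (use parity and integration by parts as needed): b_5 = -8/5.

Final answer: -8/5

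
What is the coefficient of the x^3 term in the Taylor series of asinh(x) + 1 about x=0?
Expand to order 3: asinh(x) + 1 = -x^3/6 + x + 1 + O(x^4).
The coefficient of x^3 is -1/6.

Final answer: -1/6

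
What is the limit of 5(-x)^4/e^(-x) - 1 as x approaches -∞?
The quotient is an ∞/∞ indeterminate form as x → -∞.
Compare growth rates of the dominant terms (exponentials ≫ polynomials ≫ logarithms), or apply L'Hôpital's rule; the quotient → 0.
Adding the constant: 0 - 1 = -1. Limit = -1.

Final answer: -1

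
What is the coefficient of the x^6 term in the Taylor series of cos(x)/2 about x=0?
Expand to order 6: cos(x)/2 = -x^6/1440 + x^4/48 - x^2/4 + 1/2 + O(x^7).
The coefficient of x^6 is -1/1440.

Final answer: -1/1440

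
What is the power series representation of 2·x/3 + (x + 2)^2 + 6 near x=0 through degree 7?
x^2 + 14·x/3 + 10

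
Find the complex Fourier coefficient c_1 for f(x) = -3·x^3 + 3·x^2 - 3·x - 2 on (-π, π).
Compute the real Fourier coefficients first: a_1 = -12, b_1 = 30 - 6·π^2.
Then c_1 = (a_1 − i·b_1)/2 = -6 - 15·i + 3·i·π^2.

Final answer: -6 - 15·i + 3·i·π^2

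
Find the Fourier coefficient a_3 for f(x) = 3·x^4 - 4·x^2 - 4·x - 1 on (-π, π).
a_3 = (1/π) ∫_{-π}^{π} f(x)·cos(3x) dx.
Evaluate the integral (use parity and integration by parts as needed): a_3 = 32/9 - 8·π^2/3.

Final answer: 32/9 - 8·π^2/3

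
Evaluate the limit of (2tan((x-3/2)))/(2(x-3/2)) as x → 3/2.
Both numerator and denominator → 0 as x → 3/2; this is a 0/0 indeterminate form.
Expand each to leading order near x = 3/2: numerator ~ 2·(x - 3/2), denominator ~ 2·(x - 3/2).
The limit of the ratio is 1.

Final answer: 1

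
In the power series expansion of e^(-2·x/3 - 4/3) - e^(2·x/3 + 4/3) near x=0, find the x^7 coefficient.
Expand to order 7: e^(-2·x/3 - 4/3) - e^(2·x/3 + 4/3) = x^7·(-8·e^(4/3)/688905 - 8·e^(-4/3)/688905) + x^6·(-4·e^(4/3)/32805 + 4·e^(-4/3)/32805) + x^5·(-4·e^(4/3)/3645 - 4·e^(-4/3)/3645) + x^4·(-2·e^(4/3)/243 + 2·e^(-4/3)/243) + x^3·(-4·e^(4/3)/81 - 4·e^(-4/3)/81) + x^2·(-2·e^(4/3)/9 + 2·e^(-4/3)/9) + x·(-2·e^(4/3)/3 - 2·e^(-4/3)/3) - e^(4/3) + e^(-4/3) + O(x^8).
The coefficient of x^7 is -8·e^(4/3)/688905 - 8·e^(-4/3)/688905.

Final answer: -8·e^(4/3)/688905 - 8·e^(-4/3)/688905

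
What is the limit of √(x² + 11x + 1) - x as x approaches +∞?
This is an ∞ − ∞ indeterminate form.
Multiply and divide by the conjugate √(x²+11x + 1) + x; the x² terms cancel, leaving (11x + 1)/(√(x²+11x + 1)+x) → 11/2.
Limit = 11/2.

Final answer: 11/2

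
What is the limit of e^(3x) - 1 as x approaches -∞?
Evaluate the dominant behaviour as x → -∞; each term tends to a finite value or vanishes.
Limit = -1.

Final answer: -1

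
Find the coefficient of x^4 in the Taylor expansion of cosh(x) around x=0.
Expand to order 4: cosh(x) = x^4/24 + x^2/2 + 1 + O(x^5).
The coefficient of x^4 is 1/24.

Final answer: 1/24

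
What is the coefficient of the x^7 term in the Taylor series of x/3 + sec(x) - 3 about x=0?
Expand to order 7: x/3 + sec(x) - 3 = 61·x^6/720 + 5·x^4/24 + x^2/2 + x/3 - 2 + O(x^8).
The coefficient of x^7 is 0.

Final answer: 0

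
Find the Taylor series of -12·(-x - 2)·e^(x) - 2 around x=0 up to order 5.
7·x^5/10 + 3·x^4 + 10·x^3 + 24·x^2 + 36·x + 22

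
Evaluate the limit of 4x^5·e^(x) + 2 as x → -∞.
The product is a 0·∞ indeterminate form at x → -∞.
Rewrite the product as 4x^5 / e^(-x) (an ∞/∞ form) and apply L'Hôpital, or use the standard hierarchy e^(|x|) ≫ |x^5| as x → -∞.
The indeterminate product → 0, so the limit = 2.

Final answer: 2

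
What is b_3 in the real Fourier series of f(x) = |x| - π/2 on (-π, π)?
b_3 = (1/π) ∫_{-π}^{π} f(x)·sin(3x) dx.
Evaluate the integral (use parity and integration by parts as needed): b_3 = 0.

Final answer: 0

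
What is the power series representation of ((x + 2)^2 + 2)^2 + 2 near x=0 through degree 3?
8·x^3 + 28·x^2 + 48·x + 38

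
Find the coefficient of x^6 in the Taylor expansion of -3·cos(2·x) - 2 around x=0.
Expand to order 6: -3·cos(2·x) - 2 = 4·x^6/15 - 2·x^4 + 6·x^2 - 5 + O(x^7).
The coefficient of x^6 is 4/15.

Final answer: 4/15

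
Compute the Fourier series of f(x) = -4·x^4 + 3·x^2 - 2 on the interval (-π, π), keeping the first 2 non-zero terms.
(-204 + 32·π^2)·cos(x) - 4·π^4/5 - 2 + π^2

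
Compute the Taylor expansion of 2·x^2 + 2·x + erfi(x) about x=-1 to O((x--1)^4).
-erfi(1) + (-2·√(π) + 2·e)·(x + 1)/√(π) + (-2·e + 2·√(π))·(x + 1)^2/√(π) + 2·e·(x + 1)^3/√(π)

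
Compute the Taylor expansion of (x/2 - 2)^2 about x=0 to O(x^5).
x^2/4 - 2·x + 4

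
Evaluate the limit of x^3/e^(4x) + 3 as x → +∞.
The quotient is an ∞/∞ indeterminate form as x → +∞.
The exponential denominator e^(4x) dominates the polynomial numerator (e^x ≫ x^3 as x → ∞), so the quotient → 0.
Adding the constant: 0 + 3 = 3. Limit = 3.

Final answer: 3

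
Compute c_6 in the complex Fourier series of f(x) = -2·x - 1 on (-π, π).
Compute the real Fourier coefficients first: a_6 = 0, b_6 = 2/3.
Then c_6 = (a_6 − i·b_6)/2 = -i/3.

Final answer: -i/3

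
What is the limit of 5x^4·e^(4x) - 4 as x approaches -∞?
The product is a 0·∞ indeterminate form at x → -∞.
Rewrite the product as 5x^4 / e^(-4x) (an ∞/∞ form) and apply L'Hôpital, or use the standard hierarchy e^(4|x|) ≫ |x^4| as x → -∞.
The indeterminate product → 0, so the limit = -4.

Final answer: -4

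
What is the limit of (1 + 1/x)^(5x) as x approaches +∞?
As x → +∞: write (1 + 1/x)^(5x) = ((1 + 1/x)^x)^5 → (e^1)^5 = e^5.
Limit = e^(5).

Final answer: e^(5)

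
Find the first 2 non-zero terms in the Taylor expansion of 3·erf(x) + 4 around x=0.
6·x/√(π) + 4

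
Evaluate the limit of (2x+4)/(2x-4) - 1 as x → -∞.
Evaluate the dominant behaviour as x → -∞; each term tends to a finite value or vanishes.
Limit = 0.

Final answer: 0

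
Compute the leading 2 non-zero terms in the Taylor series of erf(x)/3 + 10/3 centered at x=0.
2·x/(3·√(π)) + 10/3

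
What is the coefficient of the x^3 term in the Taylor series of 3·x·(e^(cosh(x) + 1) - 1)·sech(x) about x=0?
Expand to order 3: 3·x·(e^(cosh(x) + 1) - 1)·sech(x) = 3·x^3/2 + x·(-3 + 3·e^(2)) + O(x^4).
The coefficient of x^3 is 3/2.

Final answer: 3/2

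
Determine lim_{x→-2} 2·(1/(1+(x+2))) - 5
Direct substitution at x = -2 gives -3.

Final answer: -3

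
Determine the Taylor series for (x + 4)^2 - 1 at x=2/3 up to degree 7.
187/9 + 28·(x - 2/3)/3 + (x - 2/3)^2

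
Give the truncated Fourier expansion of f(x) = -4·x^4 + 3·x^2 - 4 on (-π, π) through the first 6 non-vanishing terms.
(-204 + 32·π^2)·cos(x) + (15 - 8·π^2)·cos(2·x) + (-100/27 + 32·π^2/9)·cos(3·x) + (3/2 - 2·π^2)·cos(4·x) + (-492/625 + 32·π^2/25)·cos(5·x) - 4·π^4/5 - 4 + π^2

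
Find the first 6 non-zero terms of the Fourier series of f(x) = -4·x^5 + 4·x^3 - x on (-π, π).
(-1010 - 8·π^4 + 168·π^2)·sin(x) + (-24·π^2 + 37 + 4·π^4)·sin(2·x) + (-8·π^4/3 - 518/81 + 232·π^2/27)·sin(3·x) + (-9·π^2/2 + 35/16 + 2·π^4)·sin(4·x) + (-8·π^4/5 - 682/625 + 72·π^2/25)·sin(5·x) + (-56·π^2/27 + 55/81 + 4·π^4/3)·sin(6·x)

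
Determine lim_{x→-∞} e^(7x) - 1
Evaluate the dominant behaviour as x → -∞; each term tends to a finite value or vanishes.
Limit = -1.

Final answer: -1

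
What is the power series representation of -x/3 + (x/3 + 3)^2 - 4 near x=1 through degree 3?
61/9 + 17·(x - 1)/9 + (x - 1)^2/9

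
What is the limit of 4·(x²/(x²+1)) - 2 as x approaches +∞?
Evaluate the dominant behaviour as x → +∞; each term tends to a finite value or vanishes.
Limit = 2.

Final answer: 2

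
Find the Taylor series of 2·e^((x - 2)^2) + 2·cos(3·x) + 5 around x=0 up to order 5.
-212·x^5·e^(4)/5 + x^4·(27/4 + 115·e^(4)/3) - 88·x^3·e^(4)/3 + x^2·(-9 + 18·e^(4)) - 8·x·e^(4) + 7 + 2·e^(4)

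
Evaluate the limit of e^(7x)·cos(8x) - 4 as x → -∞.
Evaluate the dominant behaviour as x → -∞; each term tends to a finite value or vanishes.
Limit = -4.

Final answer: -4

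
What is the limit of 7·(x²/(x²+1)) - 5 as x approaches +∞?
Evaluate the dominant behaviour as x → +∞; each term tends to a finite value or vanishes.
Limit = 2.

Final answer: 2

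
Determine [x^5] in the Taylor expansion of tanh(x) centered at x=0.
Expand to order 5: tanh(x) = 2·x^5/15 - x^3/3 + x + O(x^6).
The coefficient of x^5 is 2/15.

Final answer: 2/15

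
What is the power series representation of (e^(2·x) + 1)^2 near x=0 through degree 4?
12·x^4 + 40·x^3/3 + 12·x^2 + 8·x + 4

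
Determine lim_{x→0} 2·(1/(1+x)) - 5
Direct substitution at x = 0 gives -3.

Final answer: -3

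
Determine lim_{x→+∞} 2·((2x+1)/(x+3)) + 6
Evaluate the dominant behaviour as x → +∞; each term tends to a finite value or vanishes.
Limit = 10.

Final answer: 10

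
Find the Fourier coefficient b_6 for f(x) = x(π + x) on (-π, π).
b_6 = (1/π) ∫_{-π}^{π} f(x)·sin(6x) dx.
Evaluate the integral (use parity and integration by parts as needed): b_6 = -π/3.

Final answer: -π/3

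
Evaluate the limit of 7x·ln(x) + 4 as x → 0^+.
The product is a 0·∞ indeterminate form at x → 0⁺.
Rewrite the product as 7·ln(x) / x^(-1) and apply L'Hôpital, or use the standard hierarchy x^(-1) ≫ |ln x| as x → 0⁺.
The indeterminate product → 0, so the limit = 4.

Final answer: 4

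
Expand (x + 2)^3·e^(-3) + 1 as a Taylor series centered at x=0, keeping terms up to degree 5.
x^3·e^(-3) + 6·x^2·e^(-3) + 12·x·e^(-3) + 8·e^(-3) + 1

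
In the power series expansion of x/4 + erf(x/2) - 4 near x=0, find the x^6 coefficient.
Expand to order 6: x/4 + erf(x/2) - 4 = x^5/(160·√(π)) - x^3/(12·√(π)) + x·(1/4 + 1/√(π)) - 4 + O(x^7).
The coefficient of x^6 is 0.

Final answer: 0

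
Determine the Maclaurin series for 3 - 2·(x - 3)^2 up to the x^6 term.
-2·x^2 + 12·x - 15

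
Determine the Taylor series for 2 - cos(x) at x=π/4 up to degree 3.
-√(2)/2 + 2 + √(2)·(x - π/4)/2 + √(2)·(x - π/4)^2/4 - √(2)·(x - π/4)^3/12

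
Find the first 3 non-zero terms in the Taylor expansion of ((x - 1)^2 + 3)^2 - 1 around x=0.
12·x^2 - 16·x + 15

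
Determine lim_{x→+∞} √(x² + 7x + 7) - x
This is an ∞ − ∞ indeterminate form.
Multiply and divide by the conjugate √(x²+7x + 7) + x; the x² terms cancel, leaving (7x + 7)/(√(x²+7x + 7)+x) → 7/2.
Limit = 7/2.

Final answer: 7/2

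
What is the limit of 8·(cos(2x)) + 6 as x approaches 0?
Direct substitution at x = 0 gives 14.

Final answer: 14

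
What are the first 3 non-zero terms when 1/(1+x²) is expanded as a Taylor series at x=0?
x^4 - x^2 + 1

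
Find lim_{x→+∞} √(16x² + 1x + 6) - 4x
As x → +∞: multiply by the conjugate to get (1x+6)/(√(16x²+1x+6)+4x); the denominator ~ 8x, so the limit is 1/8.
Limit = 1/8.

Final answer: 1/8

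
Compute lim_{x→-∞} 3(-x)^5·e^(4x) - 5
The product is a 0·∞ indeterminate form at x → -∞.
Rewrite the product as 3(-x)^5 / e^(-4x) (an ∞/∞ form) and apply L'Hôpital, or use the standard hierarchy e^(4|x|) ≫ |(-x)^5| as x → -∞.
The indeterminate product → 0, so the limit = -5.

Final answer: -5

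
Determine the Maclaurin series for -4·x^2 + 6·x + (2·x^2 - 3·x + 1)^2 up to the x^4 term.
4·x^4 - 12·x^3 + 9·x^2 + 1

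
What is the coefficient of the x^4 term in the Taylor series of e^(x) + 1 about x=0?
Expand to order 4: e^(x) + 1 = x^4/24 + x^3/6 + x^2/2 + x + 2 + O(x^5).
The coefficient of x^4 is 1/24.

Final answer: 1/24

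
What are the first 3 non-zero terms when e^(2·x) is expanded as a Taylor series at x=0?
2·x^2 + 2·x + 1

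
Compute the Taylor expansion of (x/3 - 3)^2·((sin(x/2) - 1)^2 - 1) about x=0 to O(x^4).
-17·x^3/72 + 17·x^2/4 - 9·x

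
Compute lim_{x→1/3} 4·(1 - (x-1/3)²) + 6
Direct substitution at x = 1/3 gives 10.

Final answer: 10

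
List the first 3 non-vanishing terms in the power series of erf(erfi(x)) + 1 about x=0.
x^3·(-16/(3·π^2) + 4/(3·π)) + 4·x/π + 1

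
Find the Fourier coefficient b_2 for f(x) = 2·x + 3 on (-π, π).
b_2 = (1/π) ∫_{-π}^{π} f(x)·sin(2x) dx.
Evaluate the integral (use parity and integration by parts as needed): b_2 = -2.

Final answer: -2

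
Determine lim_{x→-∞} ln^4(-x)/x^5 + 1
The quotient is an ∞/∞ indeterminate form as x → -∞.
Compare growth rates of the dominant terms (exponentials ≫ polynomials ≫ logarithms), or apply L'Hôpital's rule; the quotient → 0.
Adding the constant: 0 + 1 = 1. Limit = 1.

Final answer: 1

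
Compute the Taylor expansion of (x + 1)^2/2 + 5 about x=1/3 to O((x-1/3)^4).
53/9 + 4·(x - 1/3)/3 + (x - 1/3)^2/2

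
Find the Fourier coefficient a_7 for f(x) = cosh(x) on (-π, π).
a_7 = (1/π) ∫_{-π}^{π} f(x)·cos(7x) dx.
Evaluate the integral (use parity and integration by parts as needed): a_7 = -sinh(π)/(25·π).

Final answer: -sinh(π)/(25·π)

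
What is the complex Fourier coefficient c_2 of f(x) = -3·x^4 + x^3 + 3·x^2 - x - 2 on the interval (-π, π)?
Compute the real Fourier coefficients first: a_2 = 12 - 6·π^2, b_2 = 5/2 - π^2.
Then c_2 = (a_2 − i·b_2)/2 = -3·π^2 + 6 - 5·i/4 + i·π^2/2.

Final answer: -3·π^2 + 6 - 5·i/4 + i·π^2/2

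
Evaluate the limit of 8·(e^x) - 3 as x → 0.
Direct substitution at x = 0 gives 5.

Final answer: 5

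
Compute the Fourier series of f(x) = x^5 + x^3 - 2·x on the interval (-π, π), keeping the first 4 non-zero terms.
(-38·π^2 + 2·π^4 + 224)·sin(x) + (-π^4 - 4 + 4·π^2)·sin(2·x) + (-22·π^2/27 - 64/81 + 2·π^4/3)·sin(3·x) + (-π^4/2 + 61/64 + π^2/8)·sin(4·x)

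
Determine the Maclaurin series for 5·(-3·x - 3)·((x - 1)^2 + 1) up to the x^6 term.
-15·x^3 + 15·x^2 - 30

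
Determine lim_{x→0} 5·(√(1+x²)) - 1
Direct substitution at x = 0 gives 4.

Final answer: 4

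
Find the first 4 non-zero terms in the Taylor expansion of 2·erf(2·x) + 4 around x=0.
64·x^5/(5·√(π)) - 32·x^3/(3·√(π)) + 8·x/√(π) + 4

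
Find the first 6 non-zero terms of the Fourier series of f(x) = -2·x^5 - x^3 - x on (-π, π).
(-470 - 4·π^4 + 78·π^2)·sin(x) + (-9·π^2 + 29/2 + 2·π^4)·sin(2·x) + (-4·π^4/3 - 178/81 + 62·π^2/27)·sin(3·x) + (-3·π^2/4 + 25/32 + π^4)·sin(4·x) + (-4·π^4/5 - 286/625 + 6·π^2/25)·sin(5·x) + (-π^2/27 + 55/162 + 2·π^4/3)·sin(6·x)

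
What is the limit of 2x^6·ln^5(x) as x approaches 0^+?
This is a 0·∞ indeterminate form at x → 0⁺.
Rewrite the product as 2·ln^5(x) / x^(-6) and apply L'Hôpital, or use the standard hierarchy x^(-6) ≫ |ln x|^5 as x → 0⁺.
The indeterminate product → 0, so the limit = 0.

Final answer: 0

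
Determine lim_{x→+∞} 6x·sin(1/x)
As x → +∞: let u = 1/x → 0⁺; then 6·x·sin(1/x) = 6·1·sin(u)/u → 6·1·1 = 6.
Limit = 6.

Final answer: 6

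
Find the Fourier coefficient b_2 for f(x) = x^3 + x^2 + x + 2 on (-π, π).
b_2 = (1/π) ∫_{-π}^{π} f(x)·sin(2x) dx.
Evaluate the integral (use parity and integration by parts as needed): b_2 = 1/2 - π^2.

Final answer: 1/2 - π^2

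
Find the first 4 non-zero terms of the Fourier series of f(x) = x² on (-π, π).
-4·cos(x) + cos(2·x) - 4·cos(3·x)/9 + π^2/3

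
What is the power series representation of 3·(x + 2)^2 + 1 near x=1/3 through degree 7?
52/3 + 14·(x - 1/3) + 3·(x - 1/3)^2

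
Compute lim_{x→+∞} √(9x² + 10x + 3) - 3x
As x → +∞: multiply by the conjugate to get (10x+3)/(√(9x²+10x+3)+3x); the denominator ~ 6x, so the limit is 10/6 = 5/3.
Limit = 5/3.

Final answer: 5/3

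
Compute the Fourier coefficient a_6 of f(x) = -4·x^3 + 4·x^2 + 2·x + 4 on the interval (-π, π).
a_6 = (1/π) ∫_{-π}^{π} f(x)·cos(6x) dx.
Evaluate the integral (use parity and integration by parts as needed): a_6 = 4/9.

Final answer: 4/9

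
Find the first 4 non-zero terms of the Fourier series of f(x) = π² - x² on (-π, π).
4·cos(x) - cos(2·x) + 4·cos(3·x)/9 + 2·π^2/3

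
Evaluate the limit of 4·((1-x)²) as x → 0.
Direct substitution at x = 0 gives 4.

Final answer: 4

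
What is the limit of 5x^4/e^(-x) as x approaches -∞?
This is an ∞/∞ indeterminate form as x → -∞.
Compare growth rates of the dominant terms (exponentials ≫ polynomials ≫ logarithms), or apply L'Hôpital's rule; the quotient → 0.
Limit = 0.

Final answer: 0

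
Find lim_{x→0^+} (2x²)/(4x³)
Both numerator and denominator → 0 as x → 0^+; this is a 0/0 indeterminate form.
Expand each to leading order near x = 0: numerator ~ 2·x^2, denominator ~ 4·x^3.
The limit of the ratio is ∞.

Final answer: ∞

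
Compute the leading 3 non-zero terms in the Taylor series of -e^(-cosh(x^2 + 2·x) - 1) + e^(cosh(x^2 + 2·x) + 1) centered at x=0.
x^3·(2·e^(-2) + 2·e^(2)) + x^2·(2·e^(-2) + 2·e^(2)) - e^(-2) + e^(2)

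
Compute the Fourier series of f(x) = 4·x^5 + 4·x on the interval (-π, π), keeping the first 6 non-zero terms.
(-160·π^2 + 8·π^4 + 968)·sin(x) + (-4·π^4 - 34 + 20·π^2)·sin(2·x) + (-160·π^2/27 + 536/81 + 8·π^4/3)·sin(3·x) + (-2·π^4 - 47/16 + 5·π^2/2)·sin(4·x) + (-32·π^2/25 + 1192/625 + 8·π^4/5)·sin(5·x) + (-4·π^4/3 - 118/81 + 20·π^2/27)·sin(6·x)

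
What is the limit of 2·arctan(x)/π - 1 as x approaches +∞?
Evaluate the dominant behaviour as x → +∞; each term tends to a finite value or vanishes.
Limit = 0.

Final answer: 0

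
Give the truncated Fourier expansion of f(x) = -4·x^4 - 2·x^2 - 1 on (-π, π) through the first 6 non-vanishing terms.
(-184 + 32·π^2)·cos(x) + (10 - 8·π^2)·cos(2·x) + (-40/27 + 32·π^2/9)·cos(3·x) + (1/4 - 2·π^2)·cos(4·x) + (8/625 + 32·π^2/25)·cos(5·x) - 4·π^4/5 - 2·π^2/3 - 1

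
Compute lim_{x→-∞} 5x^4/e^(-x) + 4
The quotient is an ∞/∞ indeterminate form as x → -∞.
Compare growth rates of the dominant terms (exponentials ≫ polynomials ≫ logarithms), or apply L'Hôpital's rule; the quotient → 0.
Adding the constant: 0 + 4 = 4. Limit = 4.

Final answer: 4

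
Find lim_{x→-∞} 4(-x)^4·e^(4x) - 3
The product is a 0·∞ indeterminate form at x → -∞.
Rewrite the product as 4(-x)^4 / e^(-4x) (an ∞/∞ form) and apply L'Hôpital, or use the standard hierarchy e^(4|x|) ≫ |(-x)^4| as x → -∞.
The indeterminate product → 0, so the limit = -3.

Final answer: -3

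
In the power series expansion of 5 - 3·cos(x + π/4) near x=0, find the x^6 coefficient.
Expand to order 6: 5 - 3·cos(x + π/4) = √(2)·x^6/480 + √(2)·x^5/80 - √(2)·x^4/16 - √(2)·x^3/4 + 3·√(2)·x^2/4 + 3·√(2)·x/2 - 3·√(2)/2 + 5 + O(x^7).
The coefficient of x^6 is √(2)/480.

Final answer: √(2)/480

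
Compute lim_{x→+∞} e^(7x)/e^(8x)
This is an ∞/∞ indeterminate form as x → +∞.
Rewrite e^(7x)/e^(8x) = e^((7−8)x) = e^(-x); the exponent coefficient is -1 < 0 so e^(-x) → 0.
Limit = 0.

Final answer: 0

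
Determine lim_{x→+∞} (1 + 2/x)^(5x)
As x → +∞: write (1 + 2/x)^(5x) = ((1 + 2/x)^x)^5 → (e^2)^5 = e^10.
Limit = e^(10).

Final answer: e^(10)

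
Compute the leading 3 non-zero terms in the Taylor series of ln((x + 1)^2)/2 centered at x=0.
x^3/3 - x^2/2 + x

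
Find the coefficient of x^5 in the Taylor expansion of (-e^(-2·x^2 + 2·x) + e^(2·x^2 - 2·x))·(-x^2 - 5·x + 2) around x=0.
Expand to order 5: (-e^(-2·x^2 + 2·x) + e^(2·x^2 - 2·x))·(-x^2 - 5·x + 2) = -272·x^5/5 + 76·x^4/3 - 64·x^3/3 + 28·x^2 - 8·x + O(x^6).
The coefficient of x^5 is -272/5.

Final answer: -272/5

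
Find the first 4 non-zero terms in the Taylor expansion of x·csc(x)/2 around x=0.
31·x^6/30240 + 7·x^4/720 + x^2/12 + 1/2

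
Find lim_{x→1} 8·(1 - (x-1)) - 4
Direct substitution at x = 1 gives 4.

Final answer: 4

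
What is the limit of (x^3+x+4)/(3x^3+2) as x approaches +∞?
This is an ∞/∞ indeterminate form as x → +∞.
Divide numerator and denominator by x^3 and let the lower-order terms vanish; the leading terms give 1/3.
Limit = 1/3.

Final answer: 1/3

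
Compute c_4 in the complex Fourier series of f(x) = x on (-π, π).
Compute the real Fourier coefficients first: a_4 = 0, b_4 = -1/2.
Then c_4 = (a_4 − i·b_4)/2 = i/4.

Final answer: i/4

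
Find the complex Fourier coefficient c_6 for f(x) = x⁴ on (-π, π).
Compute the real Fourier coefficients first: a_6 = -1/27 + 2·π^2/9, b_6 = 0.
Then c_6 = (a_6 − i·b_6)/2 = -1/54 + π^2/9.

Final answer: -1/54 + π^2/9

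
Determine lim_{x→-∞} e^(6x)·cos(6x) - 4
Evaluate the dominant behaviour as x → -∞; each term tends to a finite value or vanishes.
Limit = -4.

Final answer: -4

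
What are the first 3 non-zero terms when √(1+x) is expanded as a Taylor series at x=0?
-x^2/8 + x/2 + 1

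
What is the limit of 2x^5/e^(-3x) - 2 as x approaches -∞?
The quotient is an ∞/∞ indeterminate form as x → -∞.
Compare growth rates of the dominant terms (exponentials ≫ polynomials ≫ logarithms), or apply L'Hôpital's rule; the quotient → 0.
Adding the constant: 0 - 2 = -2. Limit = -2.

Final answer: -2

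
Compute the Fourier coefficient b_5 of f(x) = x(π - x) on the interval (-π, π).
b_5 = (1/π) ∫_{-π}^{π} f(x)·sin(5x) dx.
Evaluate the integral (use parity and integration by parts as needed): b_5 = 2·π/5.

Final answer: 2·π/5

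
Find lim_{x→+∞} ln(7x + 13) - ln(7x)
This is an ∞ − ∞ indeterminate form.
Combine the logarithms: ln(7x+13) − ln(7x) = ln((7x+13)/(7x)) = ln(1 + 13/(7x)) → ln(1) = 0.
Limit = 0.

Final answer: 0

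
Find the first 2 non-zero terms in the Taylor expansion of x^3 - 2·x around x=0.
x^3 - 2·x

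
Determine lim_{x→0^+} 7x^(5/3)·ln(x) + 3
The product is a 0·∞ indeterminate form at x → 0⁺.
Rewrite the product as 7·ln(x) / x^(-5/3) and apply L'Hôpital, or use the standard hierarchy x^(-5/3) ≫ |ln x| as x → 0⁺.
The indeterminate product → 0, so the limit = 3.

Final answer: 3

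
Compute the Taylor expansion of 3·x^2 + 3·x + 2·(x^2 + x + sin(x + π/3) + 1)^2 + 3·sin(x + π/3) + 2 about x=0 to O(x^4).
x^3·(-1/4 + 2·(√(3)/2 + 1)^2·(-1/(6·(√(3)/2 + 1)) + 3·(-√(3)/(4·(√(3)/2 + 1)) + 1/(√(3)/2 + 1))/(√(3)/2 + 1))) + x^2·(-3·√(3)/4 + 3 + 2·(√(3)/2 + 1)^2·(-√(3)/(2·(√(3)/2 + 1)) + 9/(4·(√(3)/2 + 1)^2) + 2/(√(3)/2 + 1))) + x·(3·√(3) + 21/2) + 2 + 3·√(3)/2 + 2·(√(3)/2 + 1)^2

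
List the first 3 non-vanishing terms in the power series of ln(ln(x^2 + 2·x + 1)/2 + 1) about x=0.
7·x^3/6 - x^2 + x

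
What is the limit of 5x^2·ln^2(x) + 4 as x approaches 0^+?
The product is a 0·∞ indeterminate form at x → 0⁺.
Rewrite the product as 5·ln^2(x) / x^(-2) and apply L'Hôpital, or use the standard hierarchy x^(-2) ≫ |ln x|^2 as x → 0⁺.
The indeterminate product → 0, so the limit = 4.

Final answer: 4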